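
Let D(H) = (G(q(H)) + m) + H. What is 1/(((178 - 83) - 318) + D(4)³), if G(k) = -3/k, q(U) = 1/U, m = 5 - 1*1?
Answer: -1/287 ≈ -0.0034843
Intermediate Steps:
m = 4 (m = 5 - 1 = 4)
q(U) = 1/U
D(H) = 4 - 2*H (D(H) = (-3*H + 4) + H = (4 - 3*H) + H = 4 - 2*H)
1/(((178 - 83) - 318) + D(4)³) = 1/(((178 - 83) - 318) + (4 - 2*4)³) = 1/((95 - 318) + (4 - 8)³) = 1/(-223 + (-4)³) = 1/(-223 - 64) = 1/(-287) = -1/287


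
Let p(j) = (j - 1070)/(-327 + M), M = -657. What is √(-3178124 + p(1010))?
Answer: I*√21369705366/82 ≈ 1782.7*I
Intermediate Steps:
p(j) = 535/492 - j/984 (p(j) = (j - 1070)/(-327 - 657) = (-1070 + j)/(-984) = (-1070 + j)*(-1/984) = 535/492 - j/984)
√(-3178124 + p(1010)) = √(-3178124 + (535/492 - 1/984*1010)) = √(-3178124 + (535/492 - 505/492)) = √(-3178124 + 5/82) = √(-260606163/82) = I*√21369705366/82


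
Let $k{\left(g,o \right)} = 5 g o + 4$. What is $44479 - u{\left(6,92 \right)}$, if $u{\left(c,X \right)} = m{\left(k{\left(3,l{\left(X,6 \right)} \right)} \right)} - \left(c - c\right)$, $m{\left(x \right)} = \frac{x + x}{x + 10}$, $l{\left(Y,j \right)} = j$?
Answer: $\frac{1156407}{26} \approx 44477.0$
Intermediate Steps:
$k{\left(g,o \right)} = 4 + 5 g o$ ($k{\left(g,o \right)} = 5 g o + 4 = 4 + 5 g o$)
$m{\left(x \right)} = \frac{2 x}{10 + x}$
$u{\left(c,X \right)} = \frac{47}{26}$ ($u{\left(c,X \right)} = \frac{2 \left(4 + 5 \cdot 3 \cdot 6\right)}{10 + \left(4 + 5 \cdot 3 \cdot 6\right)} - \left(c - c\right) = \frac{2 \left(4 + 90\right)}{10 + \left(4 + 90\right)} - 0 = 2 \cdot 94 \frac{1}{10 + 94} + 0 = 2 \cdot 94 \cdot \frac{1}{104} + 0 = \frac{47}{26} + 0 = \frac{47}{26}$)
$44479 - u{\left(6,92 \right)} = 44479 - \frac{47}{26} = \frac{1156407}{26}$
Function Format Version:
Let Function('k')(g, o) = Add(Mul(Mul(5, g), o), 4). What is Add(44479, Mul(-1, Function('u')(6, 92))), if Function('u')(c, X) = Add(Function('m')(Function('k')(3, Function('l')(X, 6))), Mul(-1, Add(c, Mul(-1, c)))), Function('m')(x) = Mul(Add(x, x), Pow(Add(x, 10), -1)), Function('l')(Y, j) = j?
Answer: Rational(1156407, 26) ≈ 44477.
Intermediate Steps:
Function('k')(g, o) = Add(4, Mul(5, g, o)) (Function('k')(g, o) = Add(Mul(5, g, o), 4) = Add(4, Mul(5, g, o)))
Function('m')(x) = Mul(2, x, Pow(Add(10, x), -1)) (Function('m')(x) = Mul(Mul(2, x), Pow(Add(10, x), -1)) = Mul(2, x, Pow(Add(10, x), -1)))
Function('u')(c, X) = Rational(47, 26) (Function('u')(c, X) = Add(Mul(2, Add(4, Mul(5, 3, 6)), Pow(Add(10, Add(4, Mul(5, 3, 6))), -1)), Mul(-1, Add(c, Mul(-1, c)))) = Add(Mul(2, Add(4, 90), Pow(Add(10, Add(4, 90)), -1)), Mul(-1, 0)) = Add(Mul(2, 94, Pow(Add(10, 94), -1)), 0) = Add(Mul(2, 94, Pow(104, -1)), 0) = Add(Mul(2, 94, Rational(1, 104)), 0) = Add(Rational(47, 26), 0) = Rational(47, 26))
Add(44479, Mul(-1, Function('u')(6, 92))) = Add(44479, Mul(-1, Rational(47, 26))) = Add(44479, Rational(-47, 26)) = Rational(1156407, 26)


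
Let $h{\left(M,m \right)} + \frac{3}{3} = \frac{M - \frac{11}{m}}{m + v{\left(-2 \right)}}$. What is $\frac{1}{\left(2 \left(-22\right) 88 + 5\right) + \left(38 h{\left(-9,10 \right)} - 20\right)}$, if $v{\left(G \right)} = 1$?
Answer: $- \frac{55}{217794} \approx -0.00025253$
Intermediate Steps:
$h{\left(M,m \right)} = -1 + \frac{M - \frac{11}{m}}{1 + m}$ ($h{\left(M,m \right)} = -1 + \frac{M - \frac{11}{m}}{m + 1} = -1 + \frac{M - \frac{11}{m}}{1 + m}$)
$\frac{1}{\left(2 \left(-22\right) 88 + 5\right) + \left(38 h{\left(-9,10 \right)} - 20\right)} = \frac{1}{\left(2 \left(-22\right) 88 + 5\right) + \left(38 \frac{-11 - 10 - 10^{2} - 90}{10 \left(1 + 10\right)} - 20\right)} = \frac{1}{\left(\left(-44\right) 88 + 5\right) + \left(38 \frac{-11 - 10 - 100 - 90}{10 \cdot 11} - 20\right)} = \frac{1}{\left(-3872 + 5\right) + \left(38 \cdot \frac{1}{10} \cdot \frac{1}{11} \left(-11 - 10 - 100 - 90\right) - 20\right)} = \frac{1}{-3867 + \left(38 \cdot \frac{1}{10} \cdot \frac{1}{11} \left(-211\right) - 20\right)} = \frac{1}{-3867 + \left(38 \left(- \frac{211}{110}\right) - 20\right)} = \frac{1}{-3867 - \frac{5109}{55}} = \frac{1}{- \frac{217794}{55}} = - \frac{55}{217794}$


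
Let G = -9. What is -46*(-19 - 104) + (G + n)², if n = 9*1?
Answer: 5658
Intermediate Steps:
n = 9
-46*(-19 - 104) + (G + n)² = -46*(-19 - 104) + (-9 + 9)² = -46*(-123) + 0² = 5658 + 0 = 5658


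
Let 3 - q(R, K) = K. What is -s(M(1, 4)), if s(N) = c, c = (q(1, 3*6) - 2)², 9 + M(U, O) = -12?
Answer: -289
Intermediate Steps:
q(R, K) = 3 - K
M(U, O) = -21 (M(U, O) = -9 - 12 = -21)
c = 289 (c = ((3 - 3*6) - 2)² = ((3 - 1*18) - 2)² = ((3 - 18) - 2)² = (-15 - 2)² = (-17)² = 289)
s(N) = 289
-s(M(1, 4)) = -1*289 = -289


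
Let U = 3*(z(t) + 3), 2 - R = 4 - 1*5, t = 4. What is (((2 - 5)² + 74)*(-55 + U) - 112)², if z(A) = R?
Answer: 10131489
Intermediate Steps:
R = 3 (R = 2 - (4 - 1*5) = 2 - (4 - 5) = 2 - 1*(-1) = 2 + 1 = 3)
z(A) = 3
U = 18 (U = 3*(3 + 3) = 3*6 = 18)
(((2 - 5)² + 74)*(-55 + U) - 112)² = (((2 - 5)² + 74)*(-55 + 18) - 112)² = (((-3)² + 74)*(-37) - 112)² = ((9 + 74)*(-37) - 112)² = (83*(-37) - 112)² = (-3071 - 112)² = (-3183)² = 10131489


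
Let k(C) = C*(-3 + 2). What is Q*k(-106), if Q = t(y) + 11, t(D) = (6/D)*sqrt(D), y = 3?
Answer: 1166 + 212*sqrt(3) ≈ 1533.2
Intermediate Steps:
t(D) = 6/sqrt(D)
k(C) = -C (k(C) = C*(-1) = -C)
Q = 11 + 2*sqrt(3) (Q = 6/sqrt(3) + 11 = 6*(sqrt(3)/3) + 11 = 2*sqrt(3) + 11 = 11 + 2*sqrt(3) ≈ 14.464)
Q*k(-106) = (11 + 2*sqrt(3))*(-1*(-106)) = (11 + 2*sqrt(3))*106 = 1166 + 212*sqrt(3)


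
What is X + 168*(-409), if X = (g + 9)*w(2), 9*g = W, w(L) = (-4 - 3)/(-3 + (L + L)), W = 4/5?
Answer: -3094903/45 ≈ -68776.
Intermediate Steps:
W = ⅘ (W = 4*(⅕) = ⅘ ≈ 0.80000)
w(L) = -7/(-3 + 2*L)
g = 4/45 (g = (⅑)*(⅘) = 4/45 ≈ 0.088889)
X = -2863/45 (X = (4/45 + 9)*(-7/(-3 + 2*2)) = 409*(-7/(-3 + 4))/45 = 409*(-7/1)/45 = 409*(-7*1)/45 = (409/45)*(-7) = -2863/45 ≈ -63.622)
X + 168*(-409) = -2863/45 + 168*(-409) = -2863/45 - 68712 = -3094903/45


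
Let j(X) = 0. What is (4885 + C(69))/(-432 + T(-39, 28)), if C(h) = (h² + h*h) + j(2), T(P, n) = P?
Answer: -14407/471 ≈ -30.588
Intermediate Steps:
C(h) = 2*h² (C(h) = (h² + h*h) + 0 = (h² + h²) + 0 = 2*h² + 0 = 2*h²)
(4885 + C(69))/(-432 + T(-39, 28)) = (4885 + 2*69²)/(-432 - 39) = (4885 + 2*4761)/(-471) = (4885 + 9522)*(-1/471) = 14407*(-1/471) = -14407/471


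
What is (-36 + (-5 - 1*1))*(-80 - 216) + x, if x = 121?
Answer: 12553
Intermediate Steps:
(-36 + (-5 - 1*1))*(-80 - 216) + x = (-36 + (-5 - 1*1))*(-80 - 216) + 121 = (-36 + (-5 - 1))*(-296) + 121 = (-36 - 6)*(-296) + 121 = -42*(-296) + 121 = 12432 + 121 = 12553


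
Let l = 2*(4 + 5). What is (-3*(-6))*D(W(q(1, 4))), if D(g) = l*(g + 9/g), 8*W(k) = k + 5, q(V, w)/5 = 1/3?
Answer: 18846/5 ≈ 3769.2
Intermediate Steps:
q(V, w) = 5/3 (q(V, w) = 5*(1/3) = 5*(1*(⅓)) = 5*(⅓) = 5/3)
l = 18 (l = 2*9 = 18)
W(k) = 5/8 + k/8 (W(k) = (k + 5)/8 = (5 + k)/8 = 5/8 + k/8)
D(g) = 18*g + 162/g (D(g) = 18*(g + 9/g) = 18*g + 162/g)
(-3*(-6))*D(W(q(1, 4))) = (-3*(-6))*(18*(5/8 + (⅛)*(5/3)) + 162/(5/8 + (⅛)*(5/3))) = 18*(18*(5/8 + 5/24) + 162/(5/8 + 5/24)) = 18*(18*(⅚) + 162/(⅚)) = 18*(15 + 162*(6/5)) = 18*(15 + 972/5) = 18*(1047/5) = 18846/5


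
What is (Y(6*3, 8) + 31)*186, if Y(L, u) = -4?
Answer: 5022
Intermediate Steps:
(Y(6*3, 8) + 31)*186 = (-4 + 31)*186 = 27*186 = 5022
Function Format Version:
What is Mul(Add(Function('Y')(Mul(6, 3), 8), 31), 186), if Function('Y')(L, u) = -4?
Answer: 5022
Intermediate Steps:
Mul(Add(Function('Y')(Mul(6, 3), 8), 31), 186) = Mul(Add(-4, 31), 186) = Mul(27, 186) = 5022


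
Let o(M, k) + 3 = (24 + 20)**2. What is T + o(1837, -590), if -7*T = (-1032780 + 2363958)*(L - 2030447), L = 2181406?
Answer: -200953286171/7 ≈ -2.8708e+10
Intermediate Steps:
o(M, k) = 1933 (o(M, k) = -3 + (24 + 20)**2 = -3 + 44**2 = -3 + 1936 = 1933)
T = -200953299702/7 (T = -(-1032780 + 2363958)*(2181406 - 2030447)/7 = -1331178*150959/7 = -1/7*200953299702 = -200953299702/7 ≈ -2.8708e+10)
T + o(1837, -590) = -200953299702/7 + 1933 = -200953286171/7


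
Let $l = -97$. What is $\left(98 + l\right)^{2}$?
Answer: $1$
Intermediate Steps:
$\left(98 + l\right)^{2} = \left(98 - 97\right)^{2} = 1^{2} = 1$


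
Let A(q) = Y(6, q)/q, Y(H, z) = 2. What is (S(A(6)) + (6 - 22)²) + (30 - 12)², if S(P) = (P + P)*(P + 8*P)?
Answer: 582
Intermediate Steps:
A(q) = 2/q
S(P) = 18*P² (S(P) = (2*P)*(9*P) = 18*P²)
(S(A(6)) + (6 - 22)²) + (30 - 12)² = (18*(2/6)² + (6 - 22)²) + (30 - 12)² = (18*(2*(⅙))² + (-16)²) + 18² = (18*(⅓)² + 256) + 324 = (18*(⅑) + 256) + 324 = (2 + 256) + 324 = 258 + 324 = 582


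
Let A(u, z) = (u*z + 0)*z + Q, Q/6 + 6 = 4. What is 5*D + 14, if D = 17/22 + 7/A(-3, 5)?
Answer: 33421/1914 ≈ 17.461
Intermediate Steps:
Q = -12 (Q = -36 + 6*4 = -36 + 24 = -12)
A(u, z) = -12 + u*z² (A(u, z) = (u*z + 0)*z - 12 = (u*z)*z - 12 = u*z² - 12 = -12 + u*z²)
D = 1325/1914 (D = 17/22 + 7/(-12 - 3*5²) = 17*(1/22) + 7/(-12 - 3*25) = 17/22 + 7/(-12 - 75) = 17/22 + 7/(-87) = 17/22 + 7*(-1/87) = 17/22 - 7/87 = 1325/1914 ≈ 0.69227)
5*D + 14 = 5*(1325/1914) + 14 = 6625/1914 + 14 = 33421/1914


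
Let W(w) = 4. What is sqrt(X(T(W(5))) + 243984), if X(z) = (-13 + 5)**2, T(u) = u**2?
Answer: 4*sqrt(15253) ≈ 494.01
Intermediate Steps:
X(z) = 64 (X(z) = (-8)**2 = 64)
sqrt(X(T(W(5))) + 243984) = sqrt(64 + 243984) = sqrt(244048) = 4*sqrt(15253)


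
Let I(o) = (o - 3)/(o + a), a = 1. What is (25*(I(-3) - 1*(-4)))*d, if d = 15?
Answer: 2625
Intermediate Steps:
I(o) = (-3 + o)/(1 + o) (I(o) = (o - 3)/(o + 1) = (-3 + o)/(1 + o))
(25*(I(-3) - 1*(-4)))*d = (25*((-3 - 3)/(1 - 3) - 1*(-4)))*15 = (25*(-6/(-2) + 4))*15 = (25*(-½*(-6) + 4))*15 = (25*(3 + 4))*15 = (25*7)*15 = 175*15 = 2625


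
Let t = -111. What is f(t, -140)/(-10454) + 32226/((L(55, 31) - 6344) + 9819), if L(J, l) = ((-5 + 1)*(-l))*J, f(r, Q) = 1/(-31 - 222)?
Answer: 85233333107/27228854290 ≈ 3.1303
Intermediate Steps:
f(r, Q) = -1/253 (f(r, Q) = 1/(-253) = -1/253)
L(J, l) = 4*J*l (L(J, l) = (-(-4)*l)*J = (4*l)*J = 4*J*l)
f(t, -140)/(-10454) + 32226/((L(55, 31) - 6344) + 9819) = -1/253/(-10454) + 32226/((4*55*31 - 6344) + 9819) = -1/253*(-1/10454) + 32226/((6820 - 6344) + 9819) = 1/2644862 + 32226/(476 + 9819) = 1/2644862 + 32226/10295 = 85233333107/27228854290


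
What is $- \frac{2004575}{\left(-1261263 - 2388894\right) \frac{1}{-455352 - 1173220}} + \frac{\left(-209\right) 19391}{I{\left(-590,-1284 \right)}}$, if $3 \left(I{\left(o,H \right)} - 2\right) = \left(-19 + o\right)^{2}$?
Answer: $- \frac{36692124846932453}{41024114523} \approx -8.944 \cdot 10^{5}$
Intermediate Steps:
$I{\left(o,H \right)} = 2 + \frac{\left(-19 + o\right)^{2}}{3}$
$- \frac{2004575}{\left(-1261263 - 2388894\right) \frac{1}{-455352 - 1173220}} + \frac{\left(-209\right) 19391}{I{\left(-590,-1284 \right)}} = - \frac{2004575}{\left(-1261263 - 2388894\right) \frac{1}{-455352 - 1173220}} + \frac{\left(-209\right) 19391}{2 + \frac{\left(-19 - 590\right)^{2}}{3}} = - \frac{2004575}{\left(-3650157\right) \frac{1}{-1628572}} - \frac{4052719}{2 + \frac{\left(-609\right)^{2}}{3}} = - \frac{2004575}{\left(-3650157\right) \left(- \frac{1}{1628572}\right)} - \frac{4052719}{2 + \frac{1}{3} \cdot 370881} = - \frac{2004575}{\frac{3650157}{1628572}} - \frac{4052719}{2 + 123627} = \left(-2004575\right) \frac{1628572}{3650157} - \frac{4052719}{123629} = - \frac{3264594716900}{3650157} - \frac{368429}{11239} = - \frac{36692124846932453}{41024114523}$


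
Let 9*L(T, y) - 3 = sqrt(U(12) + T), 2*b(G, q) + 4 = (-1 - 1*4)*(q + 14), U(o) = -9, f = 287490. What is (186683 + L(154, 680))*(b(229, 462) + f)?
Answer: 160341194900/3 + 286298*sqrt(145)/9 ≈ 5.3447e+10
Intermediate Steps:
b(G, q) = -37 - 5*q/2 (b(G, q) = -2 + ((-1 - 1*4)*(q + 14))/2 = -2 + ((-1 - 4)*(14 + q))/2 = -2 + (-5*(14 + q))/2 = -2 + (-70 - 5*q)/2 = -2 + (-35 - 5*q/2) = -37 - 5*q/2)
L(T, y) = 1/3 + sqrt(-9 + T)/9
(186683 + L(154, 680))*(b(229, 462) + f) = (186683 + (1/3 + sqrt(-9 + 154)/9))*((-37 - 5/2*462) + 287490) = (186683 + (1/3 + sqrt(145)/9))*((-37 - 1155) + 287490) = (560050/3 + sqrt(145)/9)*(-1192 + 287490) = (560050/3 + sqrt(145)/9)*286298 = 160341194900/3 + 286298*sqrt(145)/9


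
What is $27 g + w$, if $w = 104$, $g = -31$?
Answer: $-733$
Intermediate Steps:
$27 g + w = 27 \left(-31\right) + 104 = -837 + 104 = -733$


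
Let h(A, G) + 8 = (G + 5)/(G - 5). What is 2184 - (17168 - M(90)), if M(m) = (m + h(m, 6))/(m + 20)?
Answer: -1648147/110 ≈ -14983.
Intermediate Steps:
h(A, G) = -8 + (5 + G)/(-5 + G) (h(A, G) = -8 + (G + 5)/(G - 5) = -8 + (5 + G)/(-5 + G))
M(m) = (3 + m)/(20 + m) (M(m) = (m + (45 - 7*6)/(-5 + 6))/(m + 20) = (m + (45 - 42)/1)/(20 + m) = (m + 1*3)/(20 + m) = (m + 3)/(20 + m) = (3 + m)/(20 + m))
2184 - (17168 - M(90)) = 2184 - (17168 - (3 + 90)/(20 + 90)) = 2184 - (17168 - 93/110) = 2184 - 1*1888387/110 = 2184 - 1888387/110 = -1648147/110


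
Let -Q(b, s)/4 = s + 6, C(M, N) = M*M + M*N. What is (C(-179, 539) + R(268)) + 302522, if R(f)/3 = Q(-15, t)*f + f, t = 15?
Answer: 171350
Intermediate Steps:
C(M, N) = M² + M*N
Q(b, s) = -24 - 4*s (Q(b, s) = -4*(s + 6) = -4*(6 + s) = -24 - 4*s)
R(f) = -249*f (R(f) = 3*((-24 - 4*15)*f + f) = 3*((-24 - 60)*f + f) = 3*(-84*f + f) = 3*(-83*f) = -249*f)
(C(-179, 539) + R(268)) + 302522 = (-179*(-179 + 539) - 249*268) + 302522 = (-179*360 - 66732) + 302522 = (-64440 - 66732) + 302522 = -131172 + 302522 = 171350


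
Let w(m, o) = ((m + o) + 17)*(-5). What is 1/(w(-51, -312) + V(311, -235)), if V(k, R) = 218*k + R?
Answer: 1/69293 ≈ 1.4431e-5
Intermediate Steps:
w(m, o) = -85 - 5*m - 5*o (w(m, o) = (17 + m + o)*(-5) = -85 - 5*m - 5*o)
V(k, R) = R + 218*k
1/(w(-51, -312) + V(311, -235)) = 1/((-85 - 5*(-51) - 5*(-312)) + (-235 + 218*311)) = 1/((-85 + 255 + 1560) + (-235 + 67798)) = 1/(1730 + 67563) = 1/69293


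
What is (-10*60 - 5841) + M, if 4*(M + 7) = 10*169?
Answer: -12051/2 ≈ -6025.5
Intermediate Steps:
M = 831/2 (M = -7 + (10*169)/4 = -7 + (¼)*1690 = -7 + 845/2 = 831/2 ≈ 415.50)
(-10*60 - 5841) + M = (-10*60 - 5841) + 831/2 = (-600 - 5841) + 831/2 = -6441 + 831/2 = -12051/2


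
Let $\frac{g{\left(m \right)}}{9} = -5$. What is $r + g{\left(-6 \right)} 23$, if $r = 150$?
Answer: $-885$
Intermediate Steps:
$g{\left(m \right)} = -45$ ($g{\left(m \right)} = 9 \left(-5\right) = -45$)
$r + g{\left(-6 \right)} 23 = 150 - 1035 = -885$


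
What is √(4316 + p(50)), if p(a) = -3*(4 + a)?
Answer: √4154 ≈ 64.452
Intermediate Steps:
p(a) = -12 - 3*a
√(4316 + p(50)) = √(4316 + (-12 - 3*50)) = √(4316 + (-12 - 150)) = √(4316 - 162) = √4154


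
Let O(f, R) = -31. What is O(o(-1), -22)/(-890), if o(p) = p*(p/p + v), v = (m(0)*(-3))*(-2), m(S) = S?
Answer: 31/890 ≈ 0.034831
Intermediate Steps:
v = 0 (v = (0*(-3))*(-2) = 0*(-2) = 0)
o(p) = p (o(p) = p*(p/p + 0) = p*(1 + 0) = p*1 = p)
O(o(-1), -22)/(-890) = -31/(-890) = -31*(-1/890) = 31/890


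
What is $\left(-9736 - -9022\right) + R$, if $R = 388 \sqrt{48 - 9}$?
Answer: $-714 + 388 \sqrt{39} \approx 1709.1$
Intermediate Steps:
$R = 388 \sqrt{39} \approx 2423.1$
$\left(-9736 - -9022\right) + R = \left(-9736 - -9022\right) + 388 \sqrt{39} = \left(-9736 + 9022\right) + 388 \sqrt{39} = -714 + 388 \sqrt{39}$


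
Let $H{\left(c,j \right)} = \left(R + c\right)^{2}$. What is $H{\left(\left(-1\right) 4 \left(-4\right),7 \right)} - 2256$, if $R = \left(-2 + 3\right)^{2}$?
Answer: $-1967$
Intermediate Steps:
$R = 1$ ($R = 1^{2} = 1$)
$H{\left(c,j \right)} = \left(1 + c\right)^{2}$
$H{\left(\left(-1\right) 4 \left(-4\right),7 \right)} - 2256 = \left(1 + \left(-1\right) 4 \left(-4\right)\right)^{2} - 2256 = \left(1 - -16\right)^{2} - 2256 = \left(1 + 16\right)^{2} - 2256 = 17^{2} - 2256 = 289 - 2256 = -1967$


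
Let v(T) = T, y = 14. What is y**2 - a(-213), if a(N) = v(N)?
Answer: 409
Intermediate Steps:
a(N) = N
y**2 - a(-213) = 14**2 - 1*(-213) = 196 + 213 = 409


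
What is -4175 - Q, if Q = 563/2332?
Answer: -9736663/2332 ≈ -4175.2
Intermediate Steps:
Q = 563/2332 (Q = 563*(1/2332) = 563/2332 ≈ 0.24142)
-4175 - Q = -4175 - 1*563/2332 = -4175 - 563/2332 = -9736663/2332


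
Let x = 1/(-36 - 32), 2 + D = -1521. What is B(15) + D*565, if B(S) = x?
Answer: -58513661/68 ≈ -8.6050e+5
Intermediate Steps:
D = -1523 (D = -2 - 1521 = -1523)
x = -1/68 (x = 1/(-68) = -1/68 ≈ -0.014706)
B(S) = -1/68
B(15) + D*565 = -1/68 - 1523*565 = -1/68 - 860495 = -58513661/68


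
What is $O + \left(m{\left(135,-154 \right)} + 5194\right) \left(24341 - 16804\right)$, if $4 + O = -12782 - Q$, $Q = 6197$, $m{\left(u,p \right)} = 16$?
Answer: $39248787$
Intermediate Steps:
$O = -18983$ ($O = -4 - 18979 = -18983$)
$O + \left(m{\left(135,-154 \right)} + 5194\right) \left(24341 - 16804\right) = -18983 + \left(16 + 5194\right) \left(24341 - 16804\right) = -18983 + 5210 \cdot 7537 = -18983 + 39267770 = 39248787$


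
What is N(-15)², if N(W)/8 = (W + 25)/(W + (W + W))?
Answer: 256/81 ≈ 3.1605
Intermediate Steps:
N(W) = 8*(25 + W)/(3*W) (N(W) = 8*((W + 25)/(W + (W + W))) = 8*((25 + W)/(W + 2*W)) = 8*((25 + W)/((3*W))) = 8*((25 + W)*(1/(3*W))) = 8*((25 + W)/(3*W)) = 8*(25 + W)/(3*W))
N(-15)² = ((8/3)*(25 - 15)/(-15))² = ((8/3)*(-1/15)*10)² = (-16/9)² = 256/81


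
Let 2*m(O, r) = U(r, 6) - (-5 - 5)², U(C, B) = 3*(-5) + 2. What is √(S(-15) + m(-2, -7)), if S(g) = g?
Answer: I*√286/2 ≈ 8.4558*I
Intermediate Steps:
U(C, B) = -13 (U(C, B) = -15 + 2 = -13)
m(O, r) = -113/2 (m(O, r) = (-13 - (-5 - 5)²)/2 = (-13 - 1*(-10)²)/2 = (-13 - 1*100)/2 = (-13 - 100)/2 = (½)*(-113) = -113/2)
√(S(-15) + m(-2, -7)) = √(-15 - 113/2) = √(-143/2) = I*√286/2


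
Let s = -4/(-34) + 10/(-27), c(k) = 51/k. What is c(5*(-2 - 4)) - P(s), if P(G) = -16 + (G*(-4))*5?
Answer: 42437/4590 ≈ 9.2455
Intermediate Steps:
s = -116/459 (s = -4*(-1/34) + 10*(-1/27) = 2/17 - 10/27 = -116/459 ≈ -0.25272)
P(G) = -16 - 20*G (P(G) = -16 - 4*G*5 = -16 - 20*G)
c(5*(-2 - 4)) - P(s) = 51/((5*(-2 - 4))) - (-16 - 20*(-116/459)) = 51/((5*(-6))) - (-16 + 2320/459) = 51/(-30) - 1*(-5024/459) = 51*(-1/30) + 5024/459 = -17/10 + 5024/459 = 42437/4590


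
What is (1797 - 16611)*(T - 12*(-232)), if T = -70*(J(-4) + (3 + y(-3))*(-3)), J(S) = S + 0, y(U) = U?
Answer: -45390096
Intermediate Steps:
J(S) = S
T = 280 (T = -70*(-4 + (3 - 3)*(-3)) = -70*(-4 + 0*(-3)) = -70*(-4 + 0) = -70*(-4) = 280)
(1797 - 16611)*(T - 12*(-232)) = (1797 - 16611)*(280 - 12*(-232)) = -14814*(280 + 2784) = -14814*3064 = -45390096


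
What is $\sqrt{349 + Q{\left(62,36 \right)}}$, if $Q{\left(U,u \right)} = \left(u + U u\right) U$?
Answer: $11 \sqrt{1165} \approx 375.45$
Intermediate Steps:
$Q{\left(U,u \right)} = U \left(u + U u\right)$
$\sqrt{349 + Q{\left(62,36 \right)}} = \sqrt{349 + 62 \cdot 36 \left(1 + 62\right)} = \sqrt{349 + 62 \cdot 36 \cdot 63} = \sqrt{349 + 140616} = \sqrt{140965} = 11 \sqrt{1165}$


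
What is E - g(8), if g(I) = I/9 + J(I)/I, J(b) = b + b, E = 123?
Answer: 1081/9 ≈ 120.11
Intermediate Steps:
J(b) = 2*b
g(I) = 2 + I/9 (g(I) = I/9 + (2*I)/I = I*(⅑) + 2 = I/9 + 2 = 2 + I/9)
E - g(8) = 123 - (2 + (⅑)*8) = 123 - (2 + 8/9) = 123 - 1*26/9 = 123 - 26/9 = 1081/9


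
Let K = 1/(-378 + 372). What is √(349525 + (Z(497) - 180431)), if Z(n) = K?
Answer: √6087378/6 ≈ 411.21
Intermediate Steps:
K = -⅙ (K = 1/(-6) = -⅙ ≈ -0.16667)
Z(n) = -⅙
√(349525 + (Z(497) - 180431)) = √(349525 + (-⅙ - 180431)) = √(349525 - 1082587/6) = √(1014563/6) = √6087378/6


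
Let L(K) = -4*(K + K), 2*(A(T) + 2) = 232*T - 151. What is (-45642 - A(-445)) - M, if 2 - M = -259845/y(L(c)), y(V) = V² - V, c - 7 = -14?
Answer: 3676987/616 ≈ 5969.1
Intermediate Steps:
c = -7 (c = 7 - 14 = -7)
A(T) = -155/2 + 116*T (A(T) = -2 + (232*T - 151)/2 = -2 + (-151 + 232*T)/2 = -2 + (-151/2 + 116*T) = -155/2 + 116*T)
L(K) = -8*K
M = 53201/616 (M = 2 - (-259845)/((-8*(-7))*(-1 - 8*(-7))) = 2 - (-259845)/(56*(-1 + 56)) = 2 - (-259845)/(56*55) = 2 - (-259845)/3080 = 2 - 1*(-51969/616) = 2 + 51969/616 = 53201/616 ≈ 86.365)
(-45642 - A(-445)) - M = (-45642 - (-155/2 + 116*(-445))) - 1*53201/616 = (-45642 - (-155/2 - 51620)) - 53201/616 = (-45642 - 1*(-103395/2)) - 53201/616 = (-45642 + 103395/2) - 53201/616 = 12111/2 - 53201/616 = 3676987/616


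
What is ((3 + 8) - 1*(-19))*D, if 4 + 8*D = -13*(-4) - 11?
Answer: 555/4 ≈ 138.75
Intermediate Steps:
D = 37/8 (D = -1/2 + (-13*(-4) - 11)/8 = -1/2 + (52 - 11)/8 = -1/2 + (1/8)*41 = -1/2 + 41/8 = 37/8 ≈ 4.6250)
((3 + 8) - 1*(-19))*D = ((3 + 8) - 1*(-19))*(37/8) = (11 + 19)*(37/8) = 30*(37/8) = 555/4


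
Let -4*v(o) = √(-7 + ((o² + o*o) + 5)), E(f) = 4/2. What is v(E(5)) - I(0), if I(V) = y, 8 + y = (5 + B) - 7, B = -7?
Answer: 17 - √6/4 ≈ 16.388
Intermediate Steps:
E(f) = 2 (E(f) = 4*(½) = 2)
y = -17 (y = -8 + ((5 - 7) - 7) = -8 + (-2 - 7) = -8 - 9 = -17)
I(V) = -17
v(o) = -√(-2 + 2*o²)/4 (v(o) = -√(-7 + ((o² + o*o) + 5))/4 = -√(-7 + ((o² + o²) + 5))/4 = -√(-7 + (2*o² + 5))/4 = -√(-7 + (5 + 2*o²))/4 = -√(-2 + 2*o²)/4)
v(E(5)) - I(0) = -√(-2 + 2*2²)/4 - 1*(-17) = -√(-2 + 2*4)/4 + 17 = -√(-2 + 8)/4 + 17 = -√6/4 + 17 = 17 - √6/4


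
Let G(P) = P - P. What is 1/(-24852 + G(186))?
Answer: -1/24852 ≈ -4.0238e-5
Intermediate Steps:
G(P) = 0
1/(-24852 + G(186)) = 1/(-24852 + 0) = 1/(-24852) = -1/24852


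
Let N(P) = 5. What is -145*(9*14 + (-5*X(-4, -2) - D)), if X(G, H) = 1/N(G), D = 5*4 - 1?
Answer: -15370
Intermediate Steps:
D = 19 (D = 20 - 1 = 19)
X(G, H) = ⅕ (X(G, H) = 1/5 = ⅕)
-145*(9*14 + (-5*X(-4, -2) - D)) = -145*(9*14 + (-5*⅕ - 1*19)) = -145*(126 + (-1 - 19)) = -145*(126 - 20) = -145*106 = -15370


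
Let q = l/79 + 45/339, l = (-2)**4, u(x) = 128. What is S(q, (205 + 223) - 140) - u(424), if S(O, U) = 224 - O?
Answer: 853999/8927 ≈ 95.665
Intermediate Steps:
l = 16
q = 2993/8927 (q = 16/79 + 45/339 = 16*(1/79) + 45*(1/339) = 16/79 + 15/113 = 2993/8927 ≈ 0.33528)
S(q, (205 + 223) - 140) - u(424) = (224 - 1*2993/8927) - 1*128 = (224 - 2993/8927) - 128 = 1996655/8927 - 128 = 853999/8927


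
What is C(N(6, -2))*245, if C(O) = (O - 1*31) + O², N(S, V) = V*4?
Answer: 6125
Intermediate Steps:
N(S, V) = 4*V
C(O) = -31 + O + O² (C(O) = (O - 31) + O² = (-31 + O) + O² = -31 + O + O²)
C(N(6, -2))*245 = (-31 + 4*(-2) + (4*(-2))²)*245 = (-31 - 8 + (-8)²)*245 = (-31 - 8 + 64)*245 = 25*245 = 6125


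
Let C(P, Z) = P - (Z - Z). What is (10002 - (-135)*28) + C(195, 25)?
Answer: 13977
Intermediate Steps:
C(P, Z) = P (C(P, Z) = P - 1*0 = P + 0 = P)
(10002 - (-135)*28) + C(195, 25) = (10002 - (-135)*28) + 195 = (10002 - 1*(-3780)) + 195 = (10002 + 3780) + 195 = 13782 + 195 = 13977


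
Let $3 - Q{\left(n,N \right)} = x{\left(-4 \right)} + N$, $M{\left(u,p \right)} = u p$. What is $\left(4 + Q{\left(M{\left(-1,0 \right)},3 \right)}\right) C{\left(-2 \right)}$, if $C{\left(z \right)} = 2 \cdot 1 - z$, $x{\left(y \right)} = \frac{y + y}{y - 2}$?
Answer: $\frac{32}{3} \approx 10.667$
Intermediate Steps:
$x{\left(y \right)} = \frac{2 y}{-2 + y}$
$M{\left(u,p \right)} = p u$
$Q{\left(n,N \right)} = \frac{5}{3} - N$ ($Q{\left(n,N \right)} = 3 - \left(2 \left(-4\right) \frac{1}{-2 - 4} + N\right) = 3 - \left(2 \left(-4\right) \frac{1}{-6} + N\right) = 3 - \left(2 \left(-4\right) \left(- \frac{1}{6}\right) + N\right) = 3 - \left(\frac{4}{3} + N\right) = \frac{5}{3} - N$)
$C{\left(z \right)} = 2 - z$
$\left(4 + Q{\left(M{\left(-1,0 \right)},3 \right)}\right) C{\left(-2 \right)} = \left(4 + \left(\frac{5}{3} - 3\right)\right) \left(2 - -2\right) = \left(4 + \left(\frac{5}{3} - 3\right)\right) \left(2 + 2\right) = \left(4 - \frac{4}{3}\right) 4 = \frac{8}{3} \cdot 4 = \frac{32}{3}$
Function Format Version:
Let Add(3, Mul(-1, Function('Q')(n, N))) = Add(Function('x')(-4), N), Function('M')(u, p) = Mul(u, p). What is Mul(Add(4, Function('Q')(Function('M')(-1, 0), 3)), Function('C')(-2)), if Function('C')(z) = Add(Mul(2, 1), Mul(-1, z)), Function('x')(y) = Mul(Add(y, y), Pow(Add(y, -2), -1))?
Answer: Rational(32, 3) ≈ 10.667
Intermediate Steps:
Function('x')(y) = Mul(2, y, Pow(Add(-2, y), -1)) (Function('x')(y) = Mul(Mul(2, y), Pow(Add(-2, y), -1)) = Mul(2, y, Pow(Add(-2, y), -1)))
Function('M')(u, p) = Mul(p, u)
Function('Q')(n, N) = Add(Rational(5, 3), Mul(-1, N)) (Function('Q')(n, N) = Add(3, Mul(-1, Add(Mul(2, -4, Pow(Add(-2, -4), -1)), N))) = Add(3, Mul(-1, Add(Mul(2, -4, Pow(-6, -1)), N))) = Add(3, Mul(-1, Add(Mul(2, -4, Rational(-1, 6)), N))) = Add(3, Mul(-1, Add(Rational(4, 3), N))) = Add(3, Add(Rational(-4, 3), Mul(-1, N))) = Add(Rational(5, 3), Mul(-1, N)))
Function('C')(z) = Add(2, Mul(-1, z))
Mul(Add(4, Function('Q')(Function('M')(-1, 0), 3)), Function('C')(-2)) = Mul(Add(4, Add(Rational(5, 3), Mul(-1, 3))), Add(2, Mul(-1, -2))) = Mul(Add(4, Add(Rational(5, 3), -3)), Add(2, 2)) = Mul(Add(4, Rational(-4, 3)), 4) = Mul(Rational(8, 3), 4) = Rational(32, 3)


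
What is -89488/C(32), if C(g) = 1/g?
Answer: -2863616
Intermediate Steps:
-89488/C(32) = -89488/(1/32) = -89488/1/32 = -89488*32 = -2863616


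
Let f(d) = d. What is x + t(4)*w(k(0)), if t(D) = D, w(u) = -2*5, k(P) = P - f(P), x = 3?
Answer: -37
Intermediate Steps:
k(P) = 0 (k(P) = P - P = 0)
w(u) = -10
x + t(4)*w(k(0)) = 3 + 4*(-10) = 3 - 40 = -37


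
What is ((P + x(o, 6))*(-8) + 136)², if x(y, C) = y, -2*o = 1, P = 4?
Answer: 11664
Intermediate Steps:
o = -½ (o = -½*1 = -½ ≈ -0.50000)
((P + x(o, 6))*(-8) + 136)² = ((4 - ½)*(-8) + 136)² = ((7/2)*(-8) + 136)² = (-28 + 136)² = 108² = 11664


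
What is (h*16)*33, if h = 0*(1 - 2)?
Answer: 0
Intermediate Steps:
h = 0 (h = 0*(-1) = 0)
(h*16)*33 = (0*16)*33 = 0*33 = 0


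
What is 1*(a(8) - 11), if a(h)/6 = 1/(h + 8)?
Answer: -85/8 ≈ -10.625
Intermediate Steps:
a(h) = 6/(8 + h) (a(h) = 6/(h + 8) = 6/(8 + h))
1*(a(8) - 11) = 1*(6/(8 + 8) - 11) = 1*(6/16 - 11) = 1*(6*(1/16) - 11) = 1*(3/8 - 11) = 1*(-85/8) = -85/8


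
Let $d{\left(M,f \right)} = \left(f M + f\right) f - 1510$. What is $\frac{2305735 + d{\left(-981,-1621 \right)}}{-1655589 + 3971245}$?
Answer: $- \frac{367540565}{330808} \approx -1111.0$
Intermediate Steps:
$d{\left(M,f \right)} = -1510 + f \left(f + M f\right)$ ($d{\left(M,f \right)} = \left(M f + f\right) f - 1510 = \left(f + M f\right) f - 1510 = f \left(f + M f\right) - 1510 = -1510 + f \left(f + M f\right)$)
$\frac{2305735 + d{\left(-981,-1621 \right)}}{-1655589 + 3971245} = \frac{2305735 - \left(1510 + 2575088180\right)}{-1655589 + 3971245} = \frac{2305735 - 2575089690}{2315656} = \left(2305735 - 2575089690\right) \frac{1}{2315656} = \left(-2572783955\right) \frac{1}{2315656} = - \frac{367540565}{330808}$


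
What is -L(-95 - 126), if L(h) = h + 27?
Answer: 194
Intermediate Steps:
L(h) = 27 + h
-L(-95 - 126) = -(27 + (-95 - 126)) = -(27 - 221) = -1*(-194) = 194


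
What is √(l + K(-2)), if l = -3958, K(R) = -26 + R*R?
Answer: 2*I*√995 ≈ 63.087*I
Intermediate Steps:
K(R) = -26 + R²
√(l + K(-2)) = √(-3958 + (-26 + (-2)²)) = √(-3958 + (-26 + 4)) = √(-3958 - 22) = √(-3980) = 2*I*√995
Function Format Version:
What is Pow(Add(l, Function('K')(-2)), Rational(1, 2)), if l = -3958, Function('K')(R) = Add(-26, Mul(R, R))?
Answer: Mul(2, I, Pow(995, Rational(1, 2))) ≈ Mul(63.087, I)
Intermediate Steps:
Function('K')(R) = Add(-26, Pow(R, 2))
Pow(Add(l, Function('K')(-2)), Rational(1, 2)) = Pow(Add(-3958, Add(-26, Pow(-2, 2))), Rational(1, 2)) = Pow(Add(-3958, Add(-26, 4)), Rational(1, 2)) = Pow(Add(-3958, -22), Rational(1, 2)) = Pow(-3980, Rational(1, 2)) = Mul(2, I, Pow(995, Rational(1, 2)))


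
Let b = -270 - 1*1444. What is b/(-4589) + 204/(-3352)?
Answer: 1202293/3845582 ≈ 0.31264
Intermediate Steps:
b = -1714 (b = -270 - 1444 = -1714)
b/(-4589) + 204/(-3352) = -1714/(-4589) + 204/(-3352) = -1714*(-1/4589) + 204*(-1/3352) = 1714/4589 - 51/838 = 1202293/3845582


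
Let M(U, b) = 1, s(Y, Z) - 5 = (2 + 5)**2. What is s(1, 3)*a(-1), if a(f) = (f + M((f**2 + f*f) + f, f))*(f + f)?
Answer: 0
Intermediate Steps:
s(Y, Z) = 54 (s(Y, Z) = 5 + (2 + 5)**2 = 5 + 7**2 = 5 + 49 = 54)
a(f) = 2*f*(1 + f) (a(f) = (f + 1)*(f + f) = (1 + f)*(2*f) = 2*f*(1 + f))
s(1, 3)*a(-1) = 54*(2*(-1)*(1 - 1)) = 54*(2*(-1)*0) = 54*0 = 0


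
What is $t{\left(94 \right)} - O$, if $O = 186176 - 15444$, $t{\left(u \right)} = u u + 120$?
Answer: $-161776$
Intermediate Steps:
$t{\left(u \right)} = 120 + u^{2}$ ($t{\left(u \right)} = u^{2} + 120 = 120 + u^{2}$)
$O = 170732$ ($O = 186176 - 15444 = 170732$)
$t{\left(94 \right)} - O = \left(120 + 94^{2}\right) - 170732 = \left(120 + 8836\right) - 170732 = 8956 - 170732 = -161776$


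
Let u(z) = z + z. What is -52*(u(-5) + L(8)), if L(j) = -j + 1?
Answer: 884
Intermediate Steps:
u(z) = 2*z
L(j) = 1 - j
-52*(u(-5) + L(8)) = -52*(2*(-5) + (1 - 1*8)) = -52*(-10 + (1 - 8)) = -52*(-10 - 7) = -52*(-17) = 884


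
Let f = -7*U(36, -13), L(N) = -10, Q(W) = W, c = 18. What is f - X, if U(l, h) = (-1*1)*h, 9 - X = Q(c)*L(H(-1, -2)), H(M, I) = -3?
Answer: -280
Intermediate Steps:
X = 189 (X = 9 - 18*(-10) = 9 - 1*(-180) = 9 + 180 = 189)
U(l, h) = -h
f = -91 (f = -(-7)*(-13) = -7*13 = -91)
f - X = -91 - 1*189 = -91 - 189 = -280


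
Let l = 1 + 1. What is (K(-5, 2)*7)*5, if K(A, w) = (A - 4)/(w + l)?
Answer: -315/4 ≈ -78.750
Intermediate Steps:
l = 2
K(A, w) = (-4 + A)/(2 + w) (K(A, w) = (A - 4)/(w + 2) = (-4 + A)/(2 + w))
(K(-5, 2)*7)*5 = (((-4 - 5)/(2 + 2))*7)*5 = ((-9/4)*7)*5 = (((¼)*(-9))*7)*5 = -9/4*7*5 = -63/4*5 = -315/4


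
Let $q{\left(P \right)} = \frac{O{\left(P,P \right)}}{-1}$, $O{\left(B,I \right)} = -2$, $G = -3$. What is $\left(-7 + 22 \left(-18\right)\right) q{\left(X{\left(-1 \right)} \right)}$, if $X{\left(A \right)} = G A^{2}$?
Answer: $-806$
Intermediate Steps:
$X{\left(A \right)} = - 3 A^{2}$
$q{\left(P \right)} = 2$ ($q{\left(P \right)} = - \frac{2}{-1} = \left(-2\right) \left(-1\right) = 2$)
$\left(-7 + 22 \left(-18\right)\right) q{\left(X{\left(-1 \right)} \right)} = \left(-7 + 22 \left(-18\right)\right) 2 = \left(-7 - 396\right) 2 = \left(-403\right) 2 = -806$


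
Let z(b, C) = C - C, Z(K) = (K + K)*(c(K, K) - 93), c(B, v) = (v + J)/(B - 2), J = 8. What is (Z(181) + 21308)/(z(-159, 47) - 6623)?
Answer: 2143664/1185517 ≈ 1.8082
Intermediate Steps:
c(B, v) = (8 + v)/(-2 + B) (c(B, v) = (v + 8)/(B - 2) = (8 + v)/(-2 + B))
Z(K) = 2*K*(-93 + (8 + K)/(-2 + K)) (Z(K) = (K + K)*((8 + K)/(-2 + K) - 93) = (2*K)*(-93 + (8 + K)/(-2 + K)) = 2*K*(-93 + (8 + K)/(-2 + K)))
z(b, C) = 0
(Z(181) + 21308)/(z(-159, 47) - 6623) = (4*181*(97 - 46*181)/(-2 + 181) + 21308)/(0 - 6623) = (4*181*(97 - 8326)/179 + 21308)/(-6623) = (4*181*(1/179)*(-8229) + 21308)*(-1/6623) = (-5957796/179 + 21308)*(-1/6623) = -2143664/179*(-1/6623) = 2143664/1185517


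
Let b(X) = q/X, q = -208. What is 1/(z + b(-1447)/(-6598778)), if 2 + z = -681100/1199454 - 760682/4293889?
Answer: -12294375350997018756549/33748014594216816407222 ≈ -0.36430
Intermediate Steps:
b(X) = -208/X
z = -7068807769370/2575161168303 (z = -2 + (-681100/1199454 - 760682/4293889) = -2 + (-681100*1/1199454 - 760682*1/4293889) = -2 + (-340550/599727 - 760682/4293889) = -2 - 1918485432764/2575161168303 = -7068807769370/2575161168303 ≈ -2.7450)
1/(z + b(-1447)/(-6598778)) = 1/(-7068807769370/2575161168303 - 208/(-1447)/(-6598778)) = 1/(-7068807769370/2575161168303 - 208*(-1/1447)*(-1/6598778)) = 1/(-7068807769370/2575161168303 + (208/1447)*(-1/6598778)) = 1/(-7068807769370/2575161168303 - 104/4774215883) = 1/(-33748014594216816407222/12294375350997018756549) = -12294375350997018756549/33748014594216816407222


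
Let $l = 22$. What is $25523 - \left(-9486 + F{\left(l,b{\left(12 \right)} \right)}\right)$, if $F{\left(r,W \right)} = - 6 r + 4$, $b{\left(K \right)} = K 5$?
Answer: $35137$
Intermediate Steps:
$b{\left(K \right)} = 5 K$
$F{\left(r,W \right)} = 4 - 6 r$
$25523 - \left(-9486 + F{\left(l,b{\left(12 \right)} \right)}\right) = 25523 - \left(-9486 + \left(4 - 132\right)\right) = 25523 - \left(-9486 - 128\right) = 25523 - -9614 = 25523 + 9614 = 35137$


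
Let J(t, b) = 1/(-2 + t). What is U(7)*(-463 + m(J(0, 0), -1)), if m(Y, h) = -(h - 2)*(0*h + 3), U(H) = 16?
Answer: -7264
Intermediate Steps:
m(Y, h) = 6 - 3*h (m(Y, h) = -(-2 + h)*(0 + 3) = -(-2 + h)*3 = -(-6 + 3*h) = 6 - 3*h)
U(7)*(-463 + m(J(0, 0), -1)) = 16*(-463 + (6 - 3*(-1))) = 16*(-463 + (6 + 3)) = 16*(-463 + 9) = 16*(-454) = -7264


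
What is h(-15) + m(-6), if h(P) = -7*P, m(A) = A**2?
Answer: 141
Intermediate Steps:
h(-15) + m(-6) = -7*(-15) + (-6)**2 = 105 + 36 = 141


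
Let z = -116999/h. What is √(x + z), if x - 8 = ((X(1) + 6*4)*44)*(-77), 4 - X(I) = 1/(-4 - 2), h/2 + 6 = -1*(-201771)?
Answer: I*√1726445652147230/134510 ≈ 308.9*I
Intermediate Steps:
h = 403530 (h = -12 + 2*(-1*(-201771)) = -12 + 2*201771 = -12 + 403542 = 403530)
X(I) = 25/6 (X(I) = 4 - 1/(-4 - 2) = 4 - 1/(-6) = 4 - 1*(-⅙) = 4 + ⅙ = 25/6)
z = -116999/403530 ≈ -0.28994
x = -286262/3 (x = 8 + ((25/6 + 6*4)*44)*(-77) = 8 + ((25/6 + 24)*44)*(-77) = 8 + ((169/6)*44)*(-77) = 8 + (3718/3)*(-77) = 8 - 286286/3 = -286262/3 ≈ -95421.)
√(x + z) = √(-286262/3 - 116999/403530) = √(-12835072873/134510) = I*√1726445652147230/134510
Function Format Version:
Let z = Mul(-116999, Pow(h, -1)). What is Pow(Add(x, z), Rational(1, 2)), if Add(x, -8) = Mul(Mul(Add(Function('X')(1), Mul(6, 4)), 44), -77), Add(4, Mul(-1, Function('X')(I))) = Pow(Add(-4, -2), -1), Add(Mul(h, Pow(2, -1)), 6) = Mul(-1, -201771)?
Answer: Mul(Rational(1, 134510), I, Pow(1726445652147230, Rational(1, 2))) ≈ Mul(308.90, I)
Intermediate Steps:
h = 403530 (h = Add(-12, Mul(2, Mul(-1, -201771))) = Add(-12, Mul(2, 201771)) = Add(-12, 403542) = 403530)
Function('X')(I) = Rational(25, 6) (Function('X')(I) = Add(4, Mul(-1, Pow(Add(-4, -2), -1))) = Add(4, Mul(-1, Pow(-6, -1))) = Add(4, Mul(-1, Rational(-1, 6))) = Add(4, Rational(1, 6)) = Rational(25, 6))
z = Rational(-116999, 403530) (z = Mul(-116999, Pow(403530, -1)) = Mul(-116999, Rational(1, 403530)) = Rational(-116999, 403530) ≈ -0.28994)
x = Rational(-286262, 3) (x = Add(8, Mul(Mul(Add(Rational(25, 6), Mul(6, 4)), 44), -77)) = Add(8, Mul(Mul(Add(Rational(25, 6), 24), 44), -77)) = Add(8, Mul(Mul(Rational(169, 6), 44), -77)) = Add(8, Mul(Rational(3718, 3), -77)) = Add(8, Rational(-286286, 3)) = Rational(-286262, 3) ≈ -95421.)
Pow(Add(x, z), Rational(1, 2)) = Pow(Add(Rational(-286262, 3), Rational(-116999, 403530)), Rational(1, 2)) = Pow(Rational(-12835072873, 134510), Rational(1, 2)) = Mul(Rational(1, 134510), I, Pow(1726445652147230, Rational(1, 2)))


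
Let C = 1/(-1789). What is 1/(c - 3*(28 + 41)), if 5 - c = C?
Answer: -1789/361377 ≈ -0.0049505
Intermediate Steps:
C = -1/1789 ≈ -0.00055897
c = 8946/1789 (c = 5 - 1*(-1/1789) = 5 + 1/1789 = 8946/1789 ≈ 5.0006)
1/(c - 3*(28 + 41)) = 1/(8946/1789 - 3*(28 + 41)) = 1/(8946/1789 - 3*69) = 1/(8946/1789 - 207) = 1/(-361377/1789) = -1789/361377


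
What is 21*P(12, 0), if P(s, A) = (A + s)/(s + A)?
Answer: 21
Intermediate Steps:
P(s, A) = 1 (P(s, A) = (A + s)/(A + s) = 1)
21*P(12, 0) = 21*1 = 21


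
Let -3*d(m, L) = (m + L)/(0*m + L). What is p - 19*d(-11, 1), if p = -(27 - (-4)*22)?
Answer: -535/3 ≈ -178.33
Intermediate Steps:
p = -115 (p = -(27 - 1*(-88)) = -(27 + 88) = -1*115 = -115)
d(m, L) = -(L + m)/(3*L) (d(m, L) = -(m + L)/(3*(0*m + L)) = -(L + m)/(3*(0 + L)) = -(L + m)/(3*L))
p - 19*d(-11, 1) = -115 - 19*(-1*1 - 1*(-11))/(3*1) = -115 - 19*(-1 + 11)/3 = -115 - 19*10/3 = -115 - 190/3 = -535/3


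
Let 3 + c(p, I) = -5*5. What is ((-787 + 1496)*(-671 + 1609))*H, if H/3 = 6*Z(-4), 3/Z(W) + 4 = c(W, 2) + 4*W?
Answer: -2992689/4 ≈ -7.4817e+5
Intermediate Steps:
c(p, I) = -28 (c(p, I) = -3 - 5*5 = -3 - 25 = -28)
Z(W) = 3/(-32 + 4*W) (Z(W) = 3/(-4 + (-28 + 4*W)) = 3/(-32 + 4*W))
H = -9/8 (H = 3*(6*(3/(4*(-8 - 4)))) = 3*(6*((3/4)/(-12))) = 3*(6*((3/4)*(-1/12))) = 3*(6*(-1/16)) = 3*(-3/8) = -9/8 ≈ -1.1250)
((-787 + 1496)*(-671 + 1609))*H = ((-787 + 1496)*(-671 + 1609))*(-9/8) = (709*938)*(-9/8) = 665042*(-9/8) = -2992689/4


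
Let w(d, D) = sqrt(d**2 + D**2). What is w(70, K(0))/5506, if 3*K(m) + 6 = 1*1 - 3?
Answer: sqrt(11041)/8259 ≈ 0.012723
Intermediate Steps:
K(m) = -8/3 (K(m) = -2 + (1*1 - 3)/3 = -2 + (1 - 3)/3 = -2 + (1/3)*(-2) = -2 - 2/3 = -8/3)
w(d, D) = sqrt(D**2 + d**2)
w(70, K(0))/5506 = sqrt((-8/3)**2 + 70**2)/5506 = sqrt(64/9 + 4900)*(1/5506) = sqrt(44164/9)*(1/5506) = (2*sqrt(11041)/3)*(1/5506) = sqrt(11041)/8259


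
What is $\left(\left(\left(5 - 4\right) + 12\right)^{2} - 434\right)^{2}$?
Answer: $70225$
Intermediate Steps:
$\left(\left(\left(5 - 4\right) + 12\right)^{2} - 434\right)^{2} = \left(\left(1 + 12\right)^{2} - 434\right)^{2} = \left(13^{2} - 434\right)^{2} = \left(169 - 434\right)^{2} = \left(-265\right)^{2} = 70225$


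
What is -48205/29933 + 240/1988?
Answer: -22161905/14876701 ≈ -1.4897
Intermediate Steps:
-48205/29933 + 240/1988 = -48205*1/29933 + 240*(1/1988) = -48205/29933 + 60/497 = -22161905/14876701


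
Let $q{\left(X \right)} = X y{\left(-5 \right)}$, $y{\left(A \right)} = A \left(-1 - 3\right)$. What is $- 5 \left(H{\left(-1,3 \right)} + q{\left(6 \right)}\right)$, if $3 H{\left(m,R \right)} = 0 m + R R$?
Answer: $-615$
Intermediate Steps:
$H{\left(m,R \right)} = \frac{R^{2}}{3}$ ($H{\left(m,R \right)} = \frac{0 m + R R}{3} = \frac{0 + R^{2}}{3} = \frac{R^{2}}{3}$)
$y{\left(A \right)} = - 4 A$ ($y{\left(A \right)} = A \left(-4\right) = - 4 A$)
$q{\left(X \right)} = 20 X$ ($q{\left(X \right)} = X \left(\left(-4\right) \left(-5\right)\right) = X 20 = 20 X$)
$- 5 \left(H{\left(-1,3 \right)} + q{\left(6 \right)}\right) = - 5 \left(\frac{3^{2}}{3} + 20 \cdot 6\right) = - 5 \left(\frac{1}{3} \cdot 9 + 120\right) = - 5 \left(3 + 120\right) = \left(-5\right) 123 = -615$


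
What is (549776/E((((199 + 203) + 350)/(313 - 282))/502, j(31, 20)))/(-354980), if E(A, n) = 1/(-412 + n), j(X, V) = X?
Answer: 52366164/88745 ≈ 590.07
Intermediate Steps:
(549776/E((((199 + 203) + 350)/(313 - 282))/502, j(31, 20)))/(-354980) = (549776/(1/(-412 + 31)))/(-354980) = (549776/(1/(-381)))*(-1/354980) = (549776/(-1/381))*(-1/354980) = (549776*(-381))*(-1/354980) = -209464656*(-1/354980) = 52366164/88745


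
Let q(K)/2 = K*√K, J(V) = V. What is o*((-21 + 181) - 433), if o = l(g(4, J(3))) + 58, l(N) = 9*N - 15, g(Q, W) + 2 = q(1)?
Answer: -11739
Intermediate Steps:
q(K) = 2*K^(3/2) (q(K) = 2*(K*√K) = 2*K^(3/2))
g(Q, W) = 0 (g(Q, W) = -2 + 2*1^(3/2) = -2 + 2*1 = -2 + 2 = 0)
l(N) = -15 + 9*N
o = 43 (o = (-15 + 9*0) + 58 = (-15 + 0) + 58 = -15 + 58 = 43)
o*((-21 + 181) - 433) = 43*((-21 + 181) - 433) = 43*(160 - 433) = 43*(-273) = -11739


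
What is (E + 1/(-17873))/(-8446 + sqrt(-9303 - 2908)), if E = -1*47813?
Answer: 7217628540500/1275187200871 + 854561750*I*sqrt(12211)/1275187200871 ≈ 5.6601 + 0.074053*I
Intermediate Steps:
E = -47813
(E + 1/(-17873))/(-8446 + sqrt(-9303 - 2908)) = (-47813 + 1/(-17873))/(-8446 + sqrt(-9303 - 2908)) = (-47813 - 1/17873)/(-8446 + sqrt(-12211)) = -854561750/(17873*(-8446 + I*sqrt(12211)))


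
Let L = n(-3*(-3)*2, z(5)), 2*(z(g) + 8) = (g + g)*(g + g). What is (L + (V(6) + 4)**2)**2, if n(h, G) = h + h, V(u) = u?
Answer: 18496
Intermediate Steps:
z(g) = -8 + 2*g**2 (z(g) = -8 + ((g + g)*(g + g))/2 = -8 + ((2*g)*(2*g))/2 = -8 + (4*g**2)/2 = -8 + 2*g**2)
n(h, G) = 2*h
L = 36 (L = 2*(-3*(-3)*2) = 2*(9*2) = 2*18 = 36)
(L + (V(6) + 4)**2)**2 = (36 + (6 + 4)**2)**2 = (36 + 10**2)**2 = (36 + 100)**2 = 136**2 = 18496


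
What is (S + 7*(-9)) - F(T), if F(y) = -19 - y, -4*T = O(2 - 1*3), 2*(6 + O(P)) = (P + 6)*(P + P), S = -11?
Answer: -209/4 ≈ -52.250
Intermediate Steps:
O(P) = -6 + P*(6 + P) (O(P) = -6 + ((P + 6)*(P + P))/2 = -6 + ((6 + P)*(2*P))/2 = -6 + (2*P*(6 + P))/2 = -6 + P*(6 + P))
T = 11/4 (T = -(-6 + (2 - 1*3)² + 6*(2 - 1*3))/4 = -(-6 + (2 - 3)² + 6*(2 - 3))/4 = -(-6 + (-1)² + 6*(-1))/4 = -(-6 + 1 - 6)/4 = -¼*(-11) = 11/4 ≈ 2.7500)
(S + 7*(-9)) - F(T) = (-11 + 7*(-9)) - (-19 - 1*11/4) = (-11 - 63) - (-19 - 11/4) = -74 - 1*(-87/4) = -74 + 87/4 = -209/4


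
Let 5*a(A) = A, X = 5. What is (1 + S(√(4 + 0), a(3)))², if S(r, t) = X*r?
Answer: 121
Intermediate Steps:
a(A) = A/5
S(r, t) = 5*r
(1 + S(√(4 + 0), a(3)))² = (1 + 5*√(4 + 0))² = (1 + 5*√4)² = (1 + 5*2)² = (1 + 10)² = 11² = 121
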